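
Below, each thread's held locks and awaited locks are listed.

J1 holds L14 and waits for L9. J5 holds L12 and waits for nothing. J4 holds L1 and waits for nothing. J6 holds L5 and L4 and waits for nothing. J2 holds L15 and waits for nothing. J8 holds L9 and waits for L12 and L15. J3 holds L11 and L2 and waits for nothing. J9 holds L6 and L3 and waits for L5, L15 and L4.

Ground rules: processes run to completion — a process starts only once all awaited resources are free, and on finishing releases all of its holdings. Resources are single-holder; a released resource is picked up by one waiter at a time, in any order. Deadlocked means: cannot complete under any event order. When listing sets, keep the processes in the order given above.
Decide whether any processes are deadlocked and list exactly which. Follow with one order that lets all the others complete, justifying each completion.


Nothing here is deadlocked.
Key observation: every chain of waits terminates; starting from the processes that wait on nothing, all the rest unlock in turn.
One completion order for the rest: J6, J5, J2, J4, J3, J8, J1, J9.
Walking it through:
  J6 waits on nothing -> runs at once and releases L5 and L4
  J5 waits on nothing -> runs at once and releases L12
  J2 waits on nothing -> runs at once and releases L15
  J4 waits on nothing -> runs at once and releases L1
  J3 waits on nothing -> runs at once and releases L11 and L2
  run J8 (all its waits — L12 and L15 — are resolved); releases L9
  run J1 (all its waits — L9 — are resolved); releases L14
  run J9 (all its waits — L5, L15 and L4 — are resolved); releases L6 and L3


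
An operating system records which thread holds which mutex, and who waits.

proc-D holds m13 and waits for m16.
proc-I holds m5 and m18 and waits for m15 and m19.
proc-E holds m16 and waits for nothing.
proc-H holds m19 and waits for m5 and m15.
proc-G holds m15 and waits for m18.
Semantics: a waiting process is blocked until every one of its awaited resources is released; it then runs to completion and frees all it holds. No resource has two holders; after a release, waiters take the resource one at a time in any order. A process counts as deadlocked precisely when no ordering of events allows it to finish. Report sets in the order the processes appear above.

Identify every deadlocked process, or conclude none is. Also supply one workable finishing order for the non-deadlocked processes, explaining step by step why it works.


Deadlocked: proc-I, proc-H and proc-G.
Key observation: the loop proc-I -> proc-H -> proc-I blocks itself forever; proc-G is caught in further circular waits.
A valid finishing order for the others: proc-E, proc-D.
Verifying each step:
  proc-E waits on nothing -> runs at once and releases m16
  run proc-D (all its waits — m16 — are resolved); releases m13


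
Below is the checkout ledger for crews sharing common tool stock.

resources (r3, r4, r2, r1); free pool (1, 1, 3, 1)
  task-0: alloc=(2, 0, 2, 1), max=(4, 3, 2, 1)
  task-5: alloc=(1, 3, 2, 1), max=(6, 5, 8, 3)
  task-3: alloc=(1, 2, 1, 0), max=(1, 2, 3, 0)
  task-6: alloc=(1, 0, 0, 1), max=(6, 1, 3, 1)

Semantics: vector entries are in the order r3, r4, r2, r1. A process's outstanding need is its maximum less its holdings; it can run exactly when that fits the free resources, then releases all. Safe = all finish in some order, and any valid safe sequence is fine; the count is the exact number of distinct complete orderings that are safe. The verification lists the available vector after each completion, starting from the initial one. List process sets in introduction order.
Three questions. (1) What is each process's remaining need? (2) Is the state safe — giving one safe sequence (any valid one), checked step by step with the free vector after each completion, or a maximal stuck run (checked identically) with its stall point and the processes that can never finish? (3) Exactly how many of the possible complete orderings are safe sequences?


(1) Outstanding need per process (order r3, r4, r2, r1):
  task-0: (2, 3, 0, 0)
  task-5: (5, 2, 6, 2)
  task-3: (0, 0, 2, 0)
  task-6: (5, 1, 3, 0)
(2) The state is UNSAFE.
Key observation: once task-3, task-0 finish, the pool peaks at (4, 3, 6, 2) — and every remaining process still needs more r3 than that.
Going as far as possible: task-3, task-0; after that, nothing fits. Check, step by step:
  pool = (1, 1, 3, 1)
  task-3: need (0, 0, 2, 0) fits (1, 1, 3, 1); releases (1, 2, 1, 0), pool now (2, 3, 4, 1)
  task-0: need (2, 3, 0, 0) fits (2, 3, 4, 1); releases (2, 0, 2, 1), pool now (4, 3, 6, 2)
  blocked: task-5 wants (5, 2, 6, 2), pool (4, 3, 6, 2) — not enough r3
  blocked: task-6 wants (5, 1, 3, 0), pool (4, 3, 6, 2) — not enough r3
Permanently blocked: task-5 and task-6.
(3) Precisely 0 of the possible complete orderings are safe sequences.


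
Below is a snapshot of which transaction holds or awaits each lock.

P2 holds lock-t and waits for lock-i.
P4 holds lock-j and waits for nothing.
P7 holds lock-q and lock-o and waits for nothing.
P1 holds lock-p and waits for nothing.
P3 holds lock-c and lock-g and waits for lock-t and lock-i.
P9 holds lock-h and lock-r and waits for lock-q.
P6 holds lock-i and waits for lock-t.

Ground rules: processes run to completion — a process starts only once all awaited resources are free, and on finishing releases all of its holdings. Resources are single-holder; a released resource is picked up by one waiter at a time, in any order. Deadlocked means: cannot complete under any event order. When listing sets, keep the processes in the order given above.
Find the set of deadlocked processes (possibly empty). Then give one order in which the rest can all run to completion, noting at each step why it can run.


Deadlocked set: P2, P3 and P6.
Key observation: the cycle P2 -> P6 -> P2 can never break — each member waits on the next; P3 waits into the deadlock from upstream.
One completion order for the rest: P1, P7, P4, P9.
Step-by-step check:
  P1 waits on nothing -> runs at once and releases lock-p
  P7 waits on nothing -> runs at once and releases lock-q and lock-o
  P4 waits on nothing -> runs at once and releases lock-j
  P9 waits on lock-q — all released -> runs and releases lock-h and lock-r


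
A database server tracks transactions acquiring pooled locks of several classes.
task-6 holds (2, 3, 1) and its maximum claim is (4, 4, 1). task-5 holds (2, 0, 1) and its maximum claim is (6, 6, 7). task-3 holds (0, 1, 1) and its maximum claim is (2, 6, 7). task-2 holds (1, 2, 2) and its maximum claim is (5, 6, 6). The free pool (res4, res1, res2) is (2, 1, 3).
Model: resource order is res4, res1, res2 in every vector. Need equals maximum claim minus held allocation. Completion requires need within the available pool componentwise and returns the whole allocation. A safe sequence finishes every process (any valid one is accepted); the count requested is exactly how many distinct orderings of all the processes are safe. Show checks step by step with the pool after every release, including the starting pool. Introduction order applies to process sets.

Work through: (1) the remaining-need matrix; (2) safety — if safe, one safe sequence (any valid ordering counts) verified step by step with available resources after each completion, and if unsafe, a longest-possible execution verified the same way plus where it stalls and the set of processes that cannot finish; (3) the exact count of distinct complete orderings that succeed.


(1) Need matrix, components ordered res4, res1, res2:
  task-6: (2, 1, 0)
  task-5: (4, 6, 6)
  task-3: (2, 5, 6)
  task-2: (4, 4, 4)
(2) SAFE. One safe sequence: task-6, task-2, task-3, task-5.
Key observation: at task-6 the run first touches a limit — (2, 1, 0) against (2, 1, 3), exact on a resource it actually requests.
Walking it through:
  pool = (2, 1, 3)
  run task-6 (needs (2, 1, 0), free (2, 1, 3)); after release of (2, 3, 1) the pool is (4, 4, 4)
  run task-2 (needs (4, 4, 4), free (4, 4, 4)); after release of (1, 2, 2) the pool is (5, 6, 6)
  run task-3 (needs (2, 5, 6), free (5, 6, 6)); after release of (0, 1, 1) the pool is (5, 7, 7)
  run task-5 (needs (4, 6, 6), free (5, 7, 7)); after release of (2, 0, 1) the pool is (7, 7, 8)
(3) The exact count: 2 of the possible complete orderings are safe sequences.


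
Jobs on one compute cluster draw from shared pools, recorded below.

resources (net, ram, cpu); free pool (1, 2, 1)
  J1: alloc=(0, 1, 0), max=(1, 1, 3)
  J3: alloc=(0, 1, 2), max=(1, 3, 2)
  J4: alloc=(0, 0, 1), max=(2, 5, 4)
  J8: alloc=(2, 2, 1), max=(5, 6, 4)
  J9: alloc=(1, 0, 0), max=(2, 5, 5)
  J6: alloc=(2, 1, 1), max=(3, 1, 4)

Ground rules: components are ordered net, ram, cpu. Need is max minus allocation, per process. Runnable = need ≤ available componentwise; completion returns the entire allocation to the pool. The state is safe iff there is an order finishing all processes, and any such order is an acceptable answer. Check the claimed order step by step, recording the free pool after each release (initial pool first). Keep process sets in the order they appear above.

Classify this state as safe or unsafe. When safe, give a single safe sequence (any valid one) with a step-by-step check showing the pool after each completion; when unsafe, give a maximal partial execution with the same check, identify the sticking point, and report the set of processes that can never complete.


SAFE. One safe sequence: J3, J6, J1, J8, J4, J9.
Key observation: the order's first zero-slack moment is J3 ((1, 2, 0) needed, (1, 2, 1) free — a requested resource with nothing to spare).
Step-by-step check:
  pool = (1, 2, 1)
  J3: need (1, 2, 0) fits (1, 2, 1); releases (0, 1, 2), pool now (1, 3, 3)
  J6: need (1, 0, 3) fits (1, 3, 3); releases (2, 1, 1), pool now (3, 4, 4)
  J1: need (1, 0, 3) fits (3, 4, 4); releases (0, 1, 0), pool now (3, 5, 4)
  J8: need (3, 4, 3) fits (3, 5, 4); releases (2, 2, 1), pool now (5, 7, 5)
  J4: need (2, 5, 3) fits (5, 7, 5); releases (0, 0, 1), pool now (5, 7, 6)
  J9: need (1, 5, 5) fits (5, 7, 6); releases (1, 0, 0), pool now (6, 7, 6)


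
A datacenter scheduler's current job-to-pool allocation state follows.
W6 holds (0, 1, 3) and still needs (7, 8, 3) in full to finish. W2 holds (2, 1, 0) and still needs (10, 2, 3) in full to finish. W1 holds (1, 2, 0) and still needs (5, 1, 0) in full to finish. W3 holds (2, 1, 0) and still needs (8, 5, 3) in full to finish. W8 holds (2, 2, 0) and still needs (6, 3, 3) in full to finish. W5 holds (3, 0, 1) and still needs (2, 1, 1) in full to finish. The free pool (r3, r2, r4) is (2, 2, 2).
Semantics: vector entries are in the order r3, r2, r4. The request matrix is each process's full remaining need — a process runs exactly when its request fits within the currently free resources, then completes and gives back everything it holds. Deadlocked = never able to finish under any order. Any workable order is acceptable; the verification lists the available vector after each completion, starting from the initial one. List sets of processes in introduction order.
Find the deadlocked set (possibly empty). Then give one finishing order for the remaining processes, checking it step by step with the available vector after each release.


No process is deadlocked.
Key observation: there is always a runnable process — W5 first — so the state unwinds completely.
A valid finishing order for the others: W5, W1, W8, W3, W2, W6. Verifying each step:
  pool = (2, 2, 2)
  W5: need (2, 1, 1) fits (2, 2, 2); releases (3, 0, 1), pool now (5, 2, 3)
  W1: need (5, 1, 0) fits (5, 2, 3); releases (1, 2, 0), pool now (6, 4, 3)
  W8: need (6, 3, 3) fits (6, 4, 3); releases (2, 2, 0), pool now (8, 6, 3)
  W3: need (8, 5, 3) fits (8, 6, 3); releases (2, 1, 0), pool now (10, 7, 3)
  W2: need (10, 2, 3) fits (10, 7, 3); releases (2, 1, 0), pool now (12, 8, 3)
  W6: need (7, 8, 3) fits (12, 8, 3); releases (0, 1, 3), pool now (12, 9, 6)


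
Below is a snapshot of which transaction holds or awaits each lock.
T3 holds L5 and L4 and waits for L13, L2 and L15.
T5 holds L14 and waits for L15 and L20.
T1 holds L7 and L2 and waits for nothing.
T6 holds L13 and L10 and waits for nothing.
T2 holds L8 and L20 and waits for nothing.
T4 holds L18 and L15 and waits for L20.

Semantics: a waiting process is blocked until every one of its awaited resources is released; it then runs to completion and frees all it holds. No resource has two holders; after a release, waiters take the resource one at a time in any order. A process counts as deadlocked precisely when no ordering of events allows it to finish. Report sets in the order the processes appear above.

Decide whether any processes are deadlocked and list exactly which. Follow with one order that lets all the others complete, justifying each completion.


No process is deadlocked.
Key observation: no waiting chain loops back on itself — every chain ends at a process that waits on nothing, so everyone eventually runs.
The rest can finish in the order T2, T6, T4, T5, T1, T3.
Step-by-step check:
  T2: no waits; runs immediately, freeing L8 and L20
  T6: no waits; runs immediately, freeing L13 and L10
  run T4 (all its waits — L20 — are resolved); releases L18 and L15
  run T5 (all its waits — L15 and L20 — are resolved); releases L14
  T1: no waits; runs immediately, freeing L7 and L2
  run T3 (all its waits — L13, L2 and L15 — are resolved); releases L5 and L4


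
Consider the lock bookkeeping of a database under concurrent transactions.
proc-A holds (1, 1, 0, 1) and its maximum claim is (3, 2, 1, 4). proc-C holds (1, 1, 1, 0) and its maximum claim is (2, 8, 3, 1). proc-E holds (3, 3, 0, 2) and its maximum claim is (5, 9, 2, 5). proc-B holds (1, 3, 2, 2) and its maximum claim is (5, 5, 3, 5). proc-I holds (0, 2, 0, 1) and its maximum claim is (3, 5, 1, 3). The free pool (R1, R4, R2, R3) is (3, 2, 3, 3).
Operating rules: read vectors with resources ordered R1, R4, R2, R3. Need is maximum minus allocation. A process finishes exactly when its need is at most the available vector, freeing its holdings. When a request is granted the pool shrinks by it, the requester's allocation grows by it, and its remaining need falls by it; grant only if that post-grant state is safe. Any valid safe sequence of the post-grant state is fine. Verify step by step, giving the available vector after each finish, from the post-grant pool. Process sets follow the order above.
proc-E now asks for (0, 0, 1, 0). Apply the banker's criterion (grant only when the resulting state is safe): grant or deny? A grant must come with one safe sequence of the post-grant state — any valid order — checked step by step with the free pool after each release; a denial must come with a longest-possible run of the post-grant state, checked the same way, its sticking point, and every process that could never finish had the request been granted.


GRANT: granting preserves safety; a valid post-grant sequence is proc-A, proc-I, proc-B, proc-E, proc-C.
Key observation: the grant leaves (3, 2, 2, 3) free — enough for proc-A, whose release restarts the cascade.
Verifying the post-grant state step by step:
  pool = (3, 2, 2, 3)
  proc-A: need (2, 1, 1, 3) fits (3, 2, 2, 3); releases (1, 1, 0, 1), pool now (4, 3, 2, 4)
  proc-I: need (3, 3, 1, 2) fits (4, 3, 2, 4); releases (0, 2, 0, 1), pool now (4, 5, 2, 5)
  proc-B: need (4, 2, 1, 3) fits (4, 5, 2, 5); releases (1, 3, 2, 2), pool now (5, 8, 4, 7)
  proc-E: need (2, 6, 1, 3) fits (5, 8, 4, 7); releases (3, 3, 1, 2), pool now (8, 11, 5, 9)
  proc-C: need (1, 7, 2, 1) fits (8, 11, 5, 9); releases (1, 1, 1, 0), pool now (9, 12, 6, 9)


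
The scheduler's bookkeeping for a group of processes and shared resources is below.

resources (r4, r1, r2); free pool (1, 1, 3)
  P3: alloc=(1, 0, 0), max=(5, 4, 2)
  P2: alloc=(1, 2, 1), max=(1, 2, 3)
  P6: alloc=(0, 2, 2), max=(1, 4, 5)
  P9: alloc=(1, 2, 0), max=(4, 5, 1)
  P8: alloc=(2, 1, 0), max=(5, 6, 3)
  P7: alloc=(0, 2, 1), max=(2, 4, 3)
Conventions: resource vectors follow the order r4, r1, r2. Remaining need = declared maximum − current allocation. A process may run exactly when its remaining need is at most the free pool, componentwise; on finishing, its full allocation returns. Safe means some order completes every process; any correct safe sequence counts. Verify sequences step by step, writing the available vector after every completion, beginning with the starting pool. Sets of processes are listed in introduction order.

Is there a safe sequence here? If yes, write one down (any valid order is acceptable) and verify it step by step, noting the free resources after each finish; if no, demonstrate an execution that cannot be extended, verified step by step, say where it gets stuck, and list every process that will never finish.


UNSAFE — no complete ordering exists.
Key observation: even finishing P2, P6, P7 leaves just (2, 7, 7) free — too little r4 for any of the remaining processes.
Going as far as possible: P2, P6, P7; after that, nothing fits. Step-by-step check:
  pool = (1, 1, 3)
  P2 needs (0, 0, 2) <= (1, 1, 3) -> finishes; pool += (1, 2, 1) = (2, 3, 4)
  P6 needs (1, 2, 3) <= (2, 3, 4) -> finishes; pool += (0, 2, 2) = (2, 5, 6)
  P7 needs (2, 2, 2) <= (2, 5, 6) -> finishes; pool += (0, 2, 1) = (2, 7, 7)
  blocked: P3 wants (4, 4, 2), pool (2, 7, 7) — not enough r4
  blocked: P9 wants (3, 3, 1), pool (2, 7, 7) — not enough r4
  blocked: P8 wants (3, 5, 3), pool (2, 7, 7) — not enough r4
Permanently blocked: P3, P9 and P8.


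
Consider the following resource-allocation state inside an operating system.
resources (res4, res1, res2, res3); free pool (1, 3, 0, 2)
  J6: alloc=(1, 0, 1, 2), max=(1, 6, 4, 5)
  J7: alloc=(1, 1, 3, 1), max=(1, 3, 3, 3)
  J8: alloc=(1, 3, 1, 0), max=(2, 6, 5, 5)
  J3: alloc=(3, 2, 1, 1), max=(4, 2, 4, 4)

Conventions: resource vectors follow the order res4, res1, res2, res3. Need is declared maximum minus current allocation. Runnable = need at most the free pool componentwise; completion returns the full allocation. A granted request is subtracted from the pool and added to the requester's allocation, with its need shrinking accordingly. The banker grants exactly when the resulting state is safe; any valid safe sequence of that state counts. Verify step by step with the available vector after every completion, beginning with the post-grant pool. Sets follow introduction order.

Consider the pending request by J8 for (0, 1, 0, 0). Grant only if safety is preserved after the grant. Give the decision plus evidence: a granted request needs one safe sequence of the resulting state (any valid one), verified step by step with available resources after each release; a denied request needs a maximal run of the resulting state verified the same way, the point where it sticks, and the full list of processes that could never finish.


DENY: after the grant no complete ordering would exist.
Key observation: after J7, J3 the pool peaks at (5, 5, 4, 4), and each blocked process is short somewhere: J6 on res1; J8 on res3.
On the post-grant state, J7, J3 is a maximal run — nothing extends it. Check, step by step:
  pool = (1, 2, 0, 2)
  J7 needs (0, 2, 0, 2) <= (1, 2, 0, 2) -> finishes; pool += (1, 1, 3, 1) = (2, 3, 3, 3)
  J3 needs (1, 0, 3, 3) <= (2, 3, 3, 3) -> finishes; pool += (3, 2, 1, 1) = (5, 5, 4, 4)
  J6 cannot run: need (0, 6, 3, 3) vs free (5, 5, 4, 4) (insufficient res1)
  J8 cannot run: need (1, 2, 4, 5) vs free (5, 5, 4, 4) (insufficient res3)
Had the request been granted, J6 and J8 could never finish.


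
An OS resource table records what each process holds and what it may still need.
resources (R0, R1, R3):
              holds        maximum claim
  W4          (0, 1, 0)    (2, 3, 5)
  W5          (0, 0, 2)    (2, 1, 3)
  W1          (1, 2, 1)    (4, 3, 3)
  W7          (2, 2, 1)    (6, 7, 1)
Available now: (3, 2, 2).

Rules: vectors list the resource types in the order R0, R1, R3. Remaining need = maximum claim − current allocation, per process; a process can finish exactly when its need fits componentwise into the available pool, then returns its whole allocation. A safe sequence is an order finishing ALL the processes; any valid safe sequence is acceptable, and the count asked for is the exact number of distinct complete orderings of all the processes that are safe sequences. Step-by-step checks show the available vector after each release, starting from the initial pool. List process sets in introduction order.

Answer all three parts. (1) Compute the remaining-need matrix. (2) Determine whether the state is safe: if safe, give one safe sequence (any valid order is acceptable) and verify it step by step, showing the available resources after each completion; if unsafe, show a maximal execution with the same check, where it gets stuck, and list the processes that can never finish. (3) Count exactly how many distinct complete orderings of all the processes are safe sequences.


(1) Outstanding need per process (order R0, R1, R3):
  W4: (2, 2, 5)
  W5: (2, 1, 1)
  W1: (3, 1, 2)
  W7: (4, 5, 0)
(2) SAFE, for example via the order W1, W5, W4, W7.
Key observation: reading the order forward, W1 is the first process whose need (3, 1, 2) meets the free pool (3, 2, 2) exactly on a resource it requests.
Walking it through:
  pool = (3, 2, 2)
  run W1 (needs (3, 1, 2), free (3, 2, 2)); after release of (1, 2, 1) the pool is (4, 4, 3)
  run W5 (needs (2, 1, 1), free (4, 4, 3)); after release of (0, 0, 2) the pool is (4, 4, 5)
  run W4 (needs (2, 2, 5), free (4, 4, 5)); after release of (0, 1, 0) the pool is (4, 5, 5)
  run W7 (needs (4, 5, 0), free (4, 5, 5)); after release of (2, 2, 1) the pool is (6, 7, 6)
(3) The exact count: 2 of the possible complete orderings are safe sequences.


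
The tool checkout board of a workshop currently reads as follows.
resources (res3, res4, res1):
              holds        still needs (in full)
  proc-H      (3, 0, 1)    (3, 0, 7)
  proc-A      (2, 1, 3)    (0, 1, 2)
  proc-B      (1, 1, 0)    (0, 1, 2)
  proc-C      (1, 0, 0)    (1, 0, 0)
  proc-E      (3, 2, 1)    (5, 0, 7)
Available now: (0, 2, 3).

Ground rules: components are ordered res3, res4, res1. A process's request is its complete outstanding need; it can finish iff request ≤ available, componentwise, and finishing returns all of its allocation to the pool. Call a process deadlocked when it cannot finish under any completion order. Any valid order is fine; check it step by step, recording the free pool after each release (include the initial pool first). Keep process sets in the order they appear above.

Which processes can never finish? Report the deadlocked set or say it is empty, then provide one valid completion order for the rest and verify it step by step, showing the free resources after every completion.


Deadlocked set: proc-H and proc-E.
Key observation: the wall is res1: completing proc-A, proc-B, proc-C brings the pool only to (4, 4, 6), and all the rest need more.
The rest can finish in the order proc-A, proc-B, proc-C. Verifying each step:
  pool = (0, 2, 3)
  proc-A: need (0, 1, 2) fits (0, 2, 3); releases (2, 1, 3), pool now (2, 3, 6)
  proc-B: need (0, 1, 2) fits (2, 3, 6); releases (1, 1, 0), pool now (3, 4, 6)
  proc-C: need (1, 0, 0) fits (3, 4, 6); releases (1, 0, 0), pool now (4, 4, 6)
None of the blocked processes ever fits:
  proc-H still needs (3, 0, 7) but only (4, 4, 6) is free — short on res1
  proc-E still needs (5, 0, 7) but only (4, 4, 6) is free — short on res3 and res1


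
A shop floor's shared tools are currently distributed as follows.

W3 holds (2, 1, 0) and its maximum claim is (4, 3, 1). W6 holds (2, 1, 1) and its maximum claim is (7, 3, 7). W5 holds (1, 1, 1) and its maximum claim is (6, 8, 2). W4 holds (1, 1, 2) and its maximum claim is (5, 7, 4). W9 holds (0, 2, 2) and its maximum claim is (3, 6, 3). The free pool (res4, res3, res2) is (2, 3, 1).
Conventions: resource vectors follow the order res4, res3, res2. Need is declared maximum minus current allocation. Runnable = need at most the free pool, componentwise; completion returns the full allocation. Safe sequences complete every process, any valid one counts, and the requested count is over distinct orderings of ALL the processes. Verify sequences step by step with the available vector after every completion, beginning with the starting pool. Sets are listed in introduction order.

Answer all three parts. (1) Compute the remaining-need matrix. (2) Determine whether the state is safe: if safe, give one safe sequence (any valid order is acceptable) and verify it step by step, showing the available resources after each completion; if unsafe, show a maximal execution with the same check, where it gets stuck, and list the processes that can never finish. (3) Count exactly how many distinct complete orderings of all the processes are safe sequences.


(1) Outstanding need per process (order res4, res3, res2):
  W3: (2, 2, 1)
  W6: (5, 2, 6)
  W5: (5, 7, 1)
  W4: (4, 6, 2)
  W9: (3, 4, 1)
(2) SAFE — a valid safe sequence is W3, W9, W4, W5, W6.
Key observation: the first exact fit in this order is W3 — it needs (2, 2, 1) with (2, 3, 1) free, meeting a requested resource to the last unit.
Check, step by step:
  pool = (2, 3, 1)
  W3 needs (2, 2, 1) <= (2, 3, 1) -> finishes; pool += (2, 1, 0) = (4, 4, 1)
  W9 needs (3, 4, 1) <= (4, 4, 1) -> finishes; pool += (0, 2, 2) = (4, 6, 3)
  W4 needs (4, 6, 2) <= (4, 6, 3) -> finishes; pool += (1, 1, 2) = (5, 7, 5)
  W5 needs (5, 7, 1) <= (5, 7, 5) -> finishes; pool += (1, 1, 1) = (6, 8, 6)
  W6 needs (5, 2, 6) <= (6, 8, 6) -> finishes; pool += (2, 1, 1) = (8, 9, 7)
(3) Exactly 1 of the possible complete orderings is a safe sequence.


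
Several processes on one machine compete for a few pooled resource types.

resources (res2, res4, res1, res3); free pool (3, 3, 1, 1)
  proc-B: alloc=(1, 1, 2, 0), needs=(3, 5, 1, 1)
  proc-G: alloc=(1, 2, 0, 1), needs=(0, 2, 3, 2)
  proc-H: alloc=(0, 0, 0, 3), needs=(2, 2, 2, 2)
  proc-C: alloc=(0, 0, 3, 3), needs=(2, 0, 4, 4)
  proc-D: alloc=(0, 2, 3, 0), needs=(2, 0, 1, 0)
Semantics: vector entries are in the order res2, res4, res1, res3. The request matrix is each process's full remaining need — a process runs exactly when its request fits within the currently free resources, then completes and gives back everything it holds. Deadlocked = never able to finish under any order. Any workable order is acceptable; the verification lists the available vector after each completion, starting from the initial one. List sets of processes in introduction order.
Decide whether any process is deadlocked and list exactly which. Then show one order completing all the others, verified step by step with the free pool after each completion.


Deadlocked: proc-G, proc-H and proc-C.
Key observation: res3 is the bottleneck — with proc-D, proc-B done the pool holds (4, 6, 6, 1), short of every remaining need.
A valid finishing order for the others: proc-D, proc-B. Verifying each step:
  pool = (3, 3, 1, 1)
  proc-D needs (2, 0, 1, 0) <= (3, 3, 1, 1) -> finishes; pool += (0, 2, 3, 0) = (3, 5, 4, 1)
  proc-B needs (3, 5, 1, 1) <= (3, 5, 4, 1) -> finishes; pool += (1, 1, 2, 0) = (4, 6, 6, 1)
The blocked processes can never fit:
  proc-G still needs (0, 2, 3, 2) but only (4, 6, 6, 1) is free — short on res3
  proc-H still needs (2, 2, 2, 2) but only (4, 6, 6, 1) is free — short on res3
  proc-C still needs (2, 0, 4, 4) but only (4, 6, 6, 1) is free — short on res3


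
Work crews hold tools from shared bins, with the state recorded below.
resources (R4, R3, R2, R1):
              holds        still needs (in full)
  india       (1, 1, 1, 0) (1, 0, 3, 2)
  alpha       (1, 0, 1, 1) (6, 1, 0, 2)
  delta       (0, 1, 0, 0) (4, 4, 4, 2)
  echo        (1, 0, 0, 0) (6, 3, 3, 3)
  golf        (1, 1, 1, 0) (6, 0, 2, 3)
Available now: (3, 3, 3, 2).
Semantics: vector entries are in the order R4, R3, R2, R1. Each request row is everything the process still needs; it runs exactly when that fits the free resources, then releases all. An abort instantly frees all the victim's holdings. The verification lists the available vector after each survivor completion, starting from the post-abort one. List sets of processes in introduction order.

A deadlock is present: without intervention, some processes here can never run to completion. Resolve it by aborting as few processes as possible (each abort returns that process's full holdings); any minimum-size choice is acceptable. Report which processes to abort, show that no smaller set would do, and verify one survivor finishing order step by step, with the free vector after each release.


Abort echo and golf.
Key observation: aborting echo and golf returns (2, 1, 1, 0), and alpha — hopeless before — runs at step 2 with the returned capacity in the pool.
Why nothing smaller works — every single abort fails: india alone leaves alpha blocked (short on R4); alpha alone leaves echo blocked (short on R4); delta alone leaves alpha blocked (short on R4); echo alone leaves alpha blocked (short on R4); golf alone leaves alpha blocked (short on R4).
Survivors finish in the order: india, alpha, delta. Walking it through (pool after the aborts first):
  pool = (5, 4, 4, 2)
  india needs (1, 0, 3, 2) <= (5, 4, 4, 2) -> finishes; pool += (1, 1, 1, 0) = (6, 5, 5, 2)
  alpha needs (6, 1, 0, 2) <= (6, 5, 5, 2) -> finishes; pool += (1, 0, 1, 1) = (7, 5, 6, 3)
  delta needs (4, 4, 4, 2) <= (7, 5, 6, 3) -> finishes; pool += (0, 1, 0, 0) = (7, 6, 6, 3)


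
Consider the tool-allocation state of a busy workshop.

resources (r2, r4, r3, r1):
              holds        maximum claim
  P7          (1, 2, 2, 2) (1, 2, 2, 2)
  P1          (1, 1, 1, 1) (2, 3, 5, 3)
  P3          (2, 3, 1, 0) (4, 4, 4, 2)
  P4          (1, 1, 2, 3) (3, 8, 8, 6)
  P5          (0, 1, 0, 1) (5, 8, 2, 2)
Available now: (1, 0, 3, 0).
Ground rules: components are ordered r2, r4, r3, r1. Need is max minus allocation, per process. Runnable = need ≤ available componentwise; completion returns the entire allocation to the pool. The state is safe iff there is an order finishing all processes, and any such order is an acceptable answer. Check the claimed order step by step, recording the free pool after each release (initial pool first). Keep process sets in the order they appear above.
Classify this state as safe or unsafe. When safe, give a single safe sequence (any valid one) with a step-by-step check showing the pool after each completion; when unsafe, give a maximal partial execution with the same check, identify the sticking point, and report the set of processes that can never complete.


UNSAFE.
Key observation: even finishing P7, P3, P1 leaves just (5, 6, 7, 3) free — too little r4 for any of the remaining processes.
The run P7, P3, P1 cannot be extended any further. Walking it through:
  pool = (1, 0, 3, 0)
  P7 needs (0, 0, 0, 0) <= (1, 0, 3, 0) -> finishes; pool += (1, 2, 2, 2) = (2, 2, 5, 2)
  P3 needs (2, 1, 3, 2) <= (2, 2, 5, 2) -> finishes; pool += (2, 3, 1, 0) = (4, 5, 6, 2)
  P1 needs (1, 2, 4, 2) <= (4, 5, 6, 2) -> finishes; pool += (1, 1, 1, 1) = (5, 6, 7, 3)
  blocked: P4 wants (2, 7, 6, 3), pool (5, 6, 7, 3) — not enough r4
  blocked: P5 wants (5, 7, 2, 1), pool (5, 6, 7, 3) — not enough r4
Never able to finish: P4 and P5.


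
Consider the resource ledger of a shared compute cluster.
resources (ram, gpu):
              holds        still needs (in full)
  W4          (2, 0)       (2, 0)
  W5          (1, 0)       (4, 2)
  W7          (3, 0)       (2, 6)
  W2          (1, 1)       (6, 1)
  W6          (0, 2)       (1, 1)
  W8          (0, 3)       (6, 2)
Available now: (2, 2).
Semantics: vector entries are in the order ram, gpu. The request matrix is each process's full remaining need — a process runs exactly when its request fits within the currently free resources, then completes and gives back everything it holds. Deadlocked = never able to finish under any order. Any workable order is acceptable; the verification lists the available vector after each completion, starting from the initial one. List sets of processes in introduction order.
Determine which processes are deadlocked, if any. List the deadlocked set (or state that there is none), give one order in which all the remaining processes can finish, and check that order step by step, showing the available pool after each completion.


Deadlocked: W7, W2 and W8.
Key observation: after W4, W6, W5 the pool peaks at (5, 4), and each blocked process is short somewhere: W7 on gpu; W2 on ram; W8 on ram.
One completion order for the rest: W4, W6, W5. Step-by-step check:
  pool = (2, 2)
  W4 needs (2, 0) <= (2, 2) -> finishes; pool += (2, 0) = (4, 2)
  W6 needs (1, 1) <= (4, 2) -> finishes; pool += (0, 2) = (4, 4)
  W5 needs (4, 2) <= (4, 4) -> finishes; pool += (1, 0) = (5, 4)
The blocked processes can never fit:
  blocked: W7 wants (2, 6), pool (5, 4) — not enough gpu
  blocked: W2 wants (6, 1), pool (5, 4) — not enough ram
  blocked: W8 wants (6, 2), pool (5, 4) — not enough ram


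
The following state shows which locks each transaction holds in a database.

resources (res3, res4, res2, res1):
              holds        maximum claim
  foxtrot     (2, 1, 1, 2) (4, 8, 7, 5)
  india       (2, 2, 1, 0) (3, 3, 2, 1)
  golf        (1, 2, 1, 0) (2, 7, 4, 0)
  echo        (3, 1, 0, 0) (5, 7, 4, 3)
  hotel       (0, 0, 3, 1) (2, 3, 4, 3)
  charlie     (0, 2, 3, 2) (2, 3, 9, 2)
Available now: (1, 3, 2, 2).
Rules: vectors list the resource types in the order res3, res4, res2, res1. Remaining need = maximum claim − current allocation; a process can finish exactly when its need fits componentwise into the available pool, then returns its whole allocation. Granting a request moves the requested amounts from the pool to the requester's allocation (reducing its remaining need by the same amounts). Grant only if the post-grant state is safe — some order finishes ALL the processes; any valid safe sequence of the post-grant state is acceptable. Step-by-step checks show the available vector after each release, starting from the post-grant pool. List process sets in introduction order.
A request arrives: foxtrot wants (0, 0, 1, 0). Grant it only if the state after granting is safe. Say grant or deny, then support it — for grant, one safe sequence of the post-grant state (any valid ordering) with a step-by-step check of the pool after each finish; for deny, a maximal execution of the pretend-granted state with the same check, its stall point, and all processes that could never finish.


GRANT. The post-grant state is safe; one safe sequence: india, hotel, golf, foxtrot, echo, charlie.
Key observation: granting shrinks the pool to (1, 3, 1, 2), yet india still fits and the chain goes through.
Verifying the post-grant state step by step:
  pool = (1, 3, 1, 2)
  run india (needs (1, 1, 1, 1), free (1, 3, 1, 2)); after release of (2, 2, 1, 0) the pool is (3, 5, 2, 2)
  run hotel (needs (2, 3, 1, 2), free (3, 5, 2, 2)); after release of (0, 0, 3, 1) the pool is (3, 5, 5, 3)
  run golf (needs (1, 5, 3, 0), free (3, 5, 5, 3)); after release of (1, 2, 1, 0) the pool is (4, 7, 6, 3)
  run foxtrot (needs (2, 7, 5, 3), free (4, 7, 6, 3)); after release of (2, 1, 2, 2) the pool is (6, 8, 8, 5)
  run echo (needs (2, 6, 4, 3), free (6, 8, 8, 5)); after release of (3, 1, 0, 0) the pool is (9, 9, 8, 5)
  run charlie (needs (2, 1, 6, 0), free (9, 9, 8, 5)); after release of (0, 2, 3, 2) the pool is (9, 11, 11, 7)


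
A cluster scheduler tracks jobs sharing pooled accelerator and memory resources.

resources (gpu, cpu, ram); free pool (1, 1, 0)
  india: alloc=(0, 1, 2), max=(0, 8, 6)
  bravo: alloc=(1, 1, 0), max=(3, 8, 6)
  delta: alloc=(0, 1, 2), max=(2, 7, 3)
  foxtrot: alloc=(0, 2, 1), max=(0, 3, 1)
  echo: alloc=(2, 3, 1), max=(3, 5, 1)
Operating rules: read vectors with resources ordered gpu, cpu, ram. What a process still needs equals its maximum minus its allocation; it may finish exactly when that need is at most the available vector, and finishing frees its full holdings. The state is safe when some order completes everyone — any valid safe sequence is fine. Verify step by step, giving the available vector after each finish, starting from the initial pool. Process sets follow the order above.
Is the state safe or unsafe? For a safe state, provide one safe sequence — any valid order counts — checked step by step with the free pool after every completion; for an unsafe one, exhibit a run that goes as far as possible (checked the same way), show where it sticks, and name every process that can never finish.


SAFE — a valid safe sequence is foxtrot, echo, delta, india, bravo.
Key observation: the first exact fit in this order is foxtrot — it needs (0, 1, 0) with (1, 1, 0) free, meeting a requested resource to the last unit.
Verifying each step:
  pool = (1, 1, 0)
  foxtrot needs (0, 1, 0) <= (1, 1, 0) -> finishes; pool += (0, 2, 1) = (1, 3, 1)
  echo needs (1, 2, 0) <= (1, 3, 1) -> finishes; pool += (2, 3, 1) = (3, 6, 2)
  delta needs (2, 6, 1) <= (3, 6, 2) -> finishes; pool += (0, 1, 2) = (3, 7, 4)
  india needs (0, 7, 4) <= (3, 7, 4) -> finishes; pool += (0, 1, 2) = (3, 8, 6)
  bravo needs (2, 7, 6) <= (3, 8, 6) -> finishes; pool += (1, 1, 0) = (4, 9, 6)


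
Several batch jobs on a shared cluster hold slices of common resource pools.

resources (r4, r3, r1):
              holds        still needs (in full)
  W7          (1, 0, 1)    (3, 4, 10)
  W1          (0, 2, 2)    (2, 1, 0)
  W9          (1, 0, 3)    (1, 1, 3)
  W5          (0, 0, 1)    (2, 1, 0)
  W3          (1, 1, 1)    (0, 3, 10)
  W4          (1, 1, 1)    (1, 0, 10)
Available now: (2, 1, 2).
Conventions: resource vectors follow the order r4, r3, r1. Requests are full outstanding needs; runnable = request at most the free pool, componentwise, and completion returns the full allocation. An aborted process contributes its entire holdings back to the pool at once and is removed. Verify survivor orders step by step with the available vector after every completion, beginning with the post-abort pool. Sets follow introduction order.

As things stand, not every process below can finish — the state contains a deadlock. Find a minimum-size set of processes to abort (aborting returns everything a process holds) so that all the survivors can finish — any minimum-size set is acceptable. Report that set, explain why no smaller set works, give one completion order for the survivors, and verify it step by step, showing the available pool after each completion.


The answer: abort W3 and W4.
Key observation: the deadlocked W7 becomes finishable only because W3 and W4 released (2, 2, 2); it completes at step 4 below.
No one abort is enough; case by case: W7 alone leaves W3 blocked (short on r1); W1 alone leaves W7 blocked (short on r3 and r1); W9 alone leaves W7 blocked (short on r3 and r1); W5 alone leaves W7 blocked (short on r3 and r1); W3 alone leaves W7 blocked (short on r1); W4 alone leaves W7 blocked (short on r1).
One survivor order: W9, W1, W5, W7. Step-by-step check (post-abort pool first):
  pool = (4, 3, 4)
  W9: need (1, 1, 3) fits (4, 3, 4); releases (1, 0, 3), pool now (5, 3, 7)
  W1: need (2, 1, 0) fits (5, 3, 7); releases (0, 2, 2), pool now (5, 5, 9)
  W5: need (2, 1, 0) fits (5, 5, 9); releases (0, 0, 1), pool now (5, 5, 10)
  W7: need (3, 4, 10) fits (5, 5, 10); releases (1, 0, 1), pool now (6, 5, 11)


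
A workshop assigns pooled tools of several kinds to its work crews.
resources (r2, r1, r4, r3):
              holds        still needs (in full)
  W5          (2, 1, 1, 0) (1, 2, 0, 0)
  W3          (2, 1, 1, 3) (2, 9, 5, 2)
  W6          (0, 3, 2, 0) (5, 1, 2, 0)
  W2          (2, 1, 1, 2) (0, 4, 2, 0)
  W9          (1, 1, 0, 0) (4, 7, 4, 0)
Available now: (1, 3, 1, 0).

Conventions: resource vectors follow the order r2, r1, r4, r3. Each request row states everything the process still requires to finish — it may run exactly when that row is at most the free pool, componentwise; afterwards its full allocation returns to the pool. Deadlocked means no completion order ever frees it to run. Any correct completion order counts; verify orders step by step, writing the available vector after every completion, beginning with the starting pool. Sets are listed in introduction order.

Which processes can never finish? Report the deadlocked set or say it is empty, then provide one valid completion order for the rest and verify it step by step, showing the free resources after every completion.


The deadlocked set is empty.
Key observation: starting with W5, each completion frees enough for the next — no one is permanently blocked.
One completion order for the rest: W5, W2, W6, W9, W3. Walking it through:
  pool = (1, 3, 1, 0)
  W5 needs (1, 2, 0, 0) <= (1, 3, 1, 0) -> finishes; pool += (2, 1, 1, 0) = (3, 4, 2, 0)
  W2 needs (0, 4, 2, 0) <= (3, 4, 2, 0) -> finishes; pool += (2, 1, 1, 2) = (5, 5, 3, 2)
  W6 needs (5, 1, 2, 0) <= (5, 5, 3, 2) -> finishes; pool += (0, 3, 2, 0) = (5, 8, 5, 2)
  W9 needs (4, 7, 4, 0) <= (5, 8, 5, 2) -> finishes; pool += (1, 1, 0, 0) = (6, 9, 5, 2)
  W3 needs (2, 9, 5, 2) <= (6, 9, 5, 2) -> finishes; pool += (2, 1, 1, 3) = (8, 10, 6, 5)
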